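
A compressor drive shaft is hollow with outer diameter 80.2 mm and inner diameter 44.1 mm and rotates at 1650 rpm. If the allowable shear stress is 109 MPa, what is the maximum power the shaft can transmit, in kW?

J = π(d_o⁴ − d_i⁴)/32 = π(0.0802⁴ − 0.0441⁴)/32 = 3.690×10^-6 m⁴.
T_max = τ_allow·J/r = 1.09×10^8 × 3.690×10^-6 / 0.0401 = 10030 N·m.
ω = 2π·1650/60 = 172.8 rad/s, so P_max = T_max·ω = 1.733×10^6 W.

1730 kW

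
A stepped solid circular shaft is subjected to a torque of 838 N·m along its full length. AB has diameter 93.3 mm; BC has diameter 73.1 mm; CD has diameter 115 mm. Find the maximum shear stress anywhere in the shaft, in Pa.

Under the same torque, τ_max = 16T/(πd³) is largest where d is smallest — segment BC (d = 73.1 mm).
τ_max = 16·838.0/(π·(0.0731)³) = 1.093×10^7 Pa.

1.09e7 Pa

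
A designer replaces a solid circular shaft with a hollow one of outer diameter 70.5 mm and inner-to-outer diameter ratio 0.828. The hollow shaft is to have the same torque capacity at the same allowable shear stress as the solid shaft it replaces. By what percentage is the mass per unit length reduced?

52.0 %

Equal τ_max and T ⇒ the solid shaft needs d_s³ = d_o³(1−k⁴), so d_s = 70.5·(1−0.828⁴)^(1/3) = 57.05 mm.
Area ratio A_h/A_s = d_o²(1−k²)/d_s² = (1−k²)/(1−k⁴)^(2/3) = 0.4801.
Mass saving = 1 − 0.4801 = 52.0 %.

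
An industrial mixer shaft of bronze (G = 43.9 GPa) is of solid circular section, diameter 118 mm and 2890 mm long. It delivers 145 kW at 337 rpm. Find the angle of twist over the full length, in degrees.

0.814°

ω = 2π·337/60 = 35.29 rad/s, so T = P/ω = 145×10³ / 35.29 = 4109 N·m.
J = πd⁴/32 = π(0.118)⁴/32 = 1.903×10^-5 m⁴.
θ = T·L/(G·J) = 4109 × 2.89 / (43.9×10⁹ × 1.903×10^-5) = 0.01421 rad.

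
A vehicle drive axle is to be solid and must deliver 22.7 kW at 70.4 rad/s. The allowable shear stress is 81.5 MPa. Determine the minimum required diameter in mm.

ω = 70.4 rad/s, so T = P/ω = 22.7×10³ / 70.40 = 322.4 N·m.
For a solid shaft τ_max = 16T/(πd³), so d = (16T/(π τ_allow))^(1/3) = (16·322.4/(π·8.15×10^7))^(1/3) = 0.02721 m.

27.2 mm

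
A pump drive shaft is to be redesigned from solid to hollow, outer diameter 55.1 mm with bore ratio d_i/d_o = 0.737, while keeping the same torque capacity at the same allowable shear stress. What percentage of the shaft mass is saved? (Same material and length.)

42.3 %

Equal τ_max and T ⇒ the solid shaft needs d_s³ = d_o³(1−k⁴), so d_s = 55.1·(1−0.737⁴)^(1/3) = 49.04 mm.
Area ratio A_h/A_s = d_o²(1−k²)/d_s² = (1−k²)/(1−k⁴)^(2/3) = 0.5767.
Mass saving = 1 − 0.5767 = 42.3 %.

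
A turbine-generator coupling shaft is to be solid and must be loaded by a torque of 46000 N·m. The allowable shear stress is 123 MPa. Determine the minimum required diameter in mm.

For a solid shaft τ_max = 16T/(πd³), so d = (16T/(π τ_allow))^(1/3) = (16·46000/(π·1.23×10^8))^(1/3) = 0.1240 m.

124 mm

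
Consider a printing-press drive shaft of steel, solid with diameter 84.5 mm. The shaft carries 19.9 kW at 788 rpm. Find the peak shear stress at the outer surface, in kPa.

2040 kPa

ω = 2π·788/60 = 82.52 rad/s, so T = P/ω = 19.9×10³ / 82.52 = 241.2 N·m.
J = πd⁴/32 = π(0.0845)⁴/32 = 5.005×10^-6 m⁴.
τ_max = T·r/J = 241.2 × 0.0423 / 5.005×10^-6 = 2.036×10^6 Pa.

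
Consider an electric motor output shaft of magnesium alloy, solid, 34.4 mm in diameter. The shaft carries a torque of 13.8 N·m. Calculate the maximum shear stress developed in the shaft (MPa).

J = πd⁴/32 = π(0.0344)⁴/32 = 1.375×10^-7 m⁴.
τ_max = T·r/J = 13.80 × 0.0172 / 1.375×10^-7 = 1.727×10^6 Pa.

1.73 MPa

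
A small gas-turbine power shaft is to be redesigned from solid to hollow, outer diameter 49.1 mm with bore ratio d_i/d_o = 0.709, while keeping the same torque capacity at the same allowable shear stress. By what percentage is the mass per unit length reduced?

39.6 %

Equal τ_max and T ⇒ the solid shaft needs d_s³ = d_o³(1−k⁴), so d_s = 49.1·(1−0.709⁴)^(1/3) = 44.56 mm.
Area ratio A_h/A_s = d_o²(1−k²)/d_s² = (1−k²)/(1−k⁴)^(2/3) = 0.6039.
Mass saving = 1 − 0.6039 = 39.6 %.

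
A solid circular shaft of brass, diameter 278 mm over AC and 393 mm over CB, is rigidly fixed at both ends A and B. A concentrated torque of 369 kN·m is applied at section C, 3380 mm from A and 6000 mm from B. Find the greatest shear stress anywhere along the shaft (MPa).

Compatibility: T_A·a/J_AC = T_B·b/J_CB with T_A + T_B = T₀.
J_AC = 5.86×10^-4 m⁴, J_CB = 2.34×10^-3 m⁴, so T_A = T₀·(J_AC/a)/((J_AC/a)+(J_CB/b)) = 113500 N·m, T_B = 255500 N·m.
τ in each portion: τ_AC = 2.69×10^7 Pa, τ_CB = 2.14×10^7 Pa; maximum is in AC.
τ_max = T_AC·r/J = 113500·0.139/5.86×10^-4 = 2.692×10^7 Pa.

26.9 MPa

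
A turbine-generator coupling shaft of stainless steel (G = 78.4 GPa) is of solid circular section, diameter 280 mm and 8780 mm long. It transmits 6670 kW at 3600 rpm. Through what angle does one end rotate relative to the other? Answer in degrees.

ω = 2π·3600/60 = 377.0 rad/s, so T = P/ω = 6670×10³ / 377.0 = 17690 N·m.
J = πd⁴/32 = π(0.280)⁴/32 = 6.034×10^-4 m⁴.
θ = T·L/(G·J) = 17690 × 8.78 / (78.4×10⁹ × 6.034×10^-4) = 3.284×10^-3 rad.

0.188°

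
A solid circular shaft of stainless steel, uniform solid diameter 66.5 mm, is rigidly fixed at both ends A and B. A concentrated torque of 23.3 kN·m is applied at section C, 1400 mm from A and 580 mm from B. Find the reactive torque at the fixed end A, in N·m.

With uniform GJ and both ends fixed, compatibility θ_AC = θ_CB gives T_A·a = T_B·b, together with T_A + T_B = T₀.
T_A = T₀·b/(a+b) = 23300·580/1980 = 6825 N·m; T_B = 16470 N·m.

6830 N·m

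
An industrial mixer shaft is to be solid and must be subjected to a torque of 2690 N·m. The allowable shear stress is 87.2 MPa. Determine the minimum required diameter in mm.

For a solid shaft τ_max = 16T/(πd³), so d = (16T/(π τ_allow))^(1/3) = (16·2690/(π·8.72×10^7))^(1/3) = 0.05396 m.

54.0 mm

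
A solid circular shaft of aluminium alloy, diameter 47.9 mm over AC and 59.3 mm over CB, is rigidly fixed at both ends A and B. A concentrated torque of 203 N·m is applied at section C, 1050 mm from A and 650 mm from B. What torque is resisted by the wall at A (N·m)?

42.3 N·m

Compatibility: T_A·a/J_AC = T_B·b/J_CB with T_A + T_B = T₀.
J_AC = 5.17×10^-7 m⁴, J_CB = 1.21×10^-6 m⁴, so T_A = T₀·(J_AC/a)/((J_AC/a)+(J_CB/b)) = 42.34 N·m, T_B = 160.7 N·m.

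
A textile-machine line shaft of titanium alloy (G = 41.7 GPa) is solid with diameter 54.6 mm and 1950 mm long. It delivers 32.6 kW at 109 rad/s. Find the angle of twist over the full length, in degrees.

0.918°

ω = 109 rad/s, so T = P/ω = 32.6×10³ / 109.0 = 299.1 N·m.
J = πd⁴/32 = π(0.0546)⁴/32 = 8.725×10^-7 m⁴.
θ = T·L/(G·J) = 299.1 × 1.95 / (41.7×10⁹ × 8.725×10^-7) = 0.01603 rad.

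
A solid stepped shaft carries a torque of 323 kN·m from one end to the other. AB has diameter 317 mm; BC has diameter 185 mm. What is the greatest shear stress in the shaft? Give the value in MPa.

Under the same torque, τ_max = 16T/(πd³) is largest where d is smallest — segment BC (d = 185 mm).
τ_max = 16·323000/(π·(0.185)³) = 2.598×10^8 Pa.

260 MPa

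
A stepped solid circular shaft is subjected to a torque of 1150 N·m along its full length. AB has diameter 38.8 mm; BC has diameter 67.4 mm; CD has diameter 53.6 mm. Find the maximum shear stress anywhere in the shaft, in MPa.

Under the same torque, τ_max = 16T/(πd³) is largest where d is smallest — segment AB (d = 38.8 mm).
τ_max = 16·1150/(π·(0.0388)³) = 1.003×10^8 Pa.

100 MPa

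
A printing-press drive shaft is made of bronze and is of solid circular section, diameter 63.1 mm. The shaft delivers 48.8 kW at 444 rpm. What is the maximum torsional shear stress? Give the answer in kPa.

ω = 2π·444/60 = 46.50 rad/s, so T = P/ω = 48.8×10³ / 46.50 = 1050 N·m.
J = πd⁴/32 = π(0.0631)⁴/32 = 1.556×10^-6 m⁴.
τ_max = T·r/J = 1050 × 0.0316 / 1.556×10^-6 = 2.128×10^7 Pa.

21300 kPa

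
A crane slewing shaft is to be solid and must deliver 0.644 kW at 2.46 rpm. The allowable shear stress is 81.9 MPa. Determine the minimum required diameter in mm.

ω = 2π·2.46/60 = 0.2576 rad/s, so T = P/ω = 0.644×10³ / 0.2576 = 2500 N·m.
For a solid shaft τ_max = 16T/(πd³), so d = (16T/(π τ_allow))^(1/3) = (16·2500/(π·8.19×10^7))^(1/3) = 0.05377 m.

53.8 mm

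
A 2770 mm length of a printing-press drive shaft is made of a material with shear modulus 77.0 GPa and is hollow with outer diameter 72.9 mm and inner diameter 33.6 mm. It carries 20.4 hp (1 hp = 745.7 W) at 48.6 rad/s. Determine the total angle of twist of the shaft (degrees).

ω = 48.6 rad/s, so T = P/ω = 20.4×745.7 / 48.60 = 313.0 N·m.
J = π(d_o⁴ − d_i⁴)/32 = π(0.0729⁴ − 0.0336⁴)/32 = 2.648×10^-6 m⁴.
θ = T·L/(G·J) = 313.0 × 2.77 / (77.0×10⁹ × 2.648×10^-6) = 4.253×10^-3 rad.

0.244°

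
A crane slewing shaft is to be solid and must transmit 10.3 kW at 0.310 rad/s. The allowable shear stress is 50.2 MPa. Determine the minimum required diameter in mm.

ω = 0.310 rad/s, so T = P/ω = 10.3×10³ / 0.3100 = 33230 N·m.
For a solid shaft τ_max = 16T/(πd³), so d = (16T/(π τ_allow))^(1/3) = (16·33230/(π·5.02×10^7))^(1/3) = 0.1499 m.

150 mm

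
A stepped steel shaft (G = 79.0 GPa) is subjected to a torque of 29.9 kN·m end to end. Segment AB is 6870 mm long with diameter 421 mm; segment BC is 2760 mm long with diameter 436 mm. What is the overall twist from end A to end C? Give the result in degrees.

J_AB = π(0.421)⁴/32 = 3.08×10^-3 m⁴; J_BC = π(0.436)⁴/32 = 3.55×10^-3 m⁴.
θ = (T/G)·Σ L_i/J_i = (29900/79.0×10⁹)·(6.87/3.08×10^-3 + 2.76/3.55×10^-3) = 1.138×10^-3 rad.

0.0652°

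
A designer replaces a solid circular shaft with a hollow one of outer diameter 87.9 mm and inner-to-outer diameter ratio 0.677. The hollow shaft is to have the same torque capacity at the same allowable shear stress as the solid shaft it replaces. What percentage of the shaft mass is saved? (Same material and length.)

Equal τ_max and T ⇒ the solid shaft needs d_s³ = d_o³(1−k⁴), so d_s = 87.9·(1−0.677⁴)^(1/3) = 81.26 mm.
Area ratio A_h/A_s = d_o²(1−k²)/d_s² = (1−k²)/(1−k⁴)^(2/3) = 0.6339.
Mass saving = 1 − 0.6339 = 36.6 %.

36.6 %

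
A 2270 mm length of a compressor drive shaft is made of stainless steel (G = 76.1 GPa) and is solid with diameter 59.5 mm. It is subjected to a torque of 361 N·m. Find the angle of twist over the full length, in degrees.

J = πd⁴/32 = π(0.0595)⁴/32 = 1.230×10^-6 m⁴.
θ = T·L/(G·J) = 361.0 × 2.27 / (76.1×10⁹ × 1.230×10^-6) = 8.751×10^-3 rad.

0.501°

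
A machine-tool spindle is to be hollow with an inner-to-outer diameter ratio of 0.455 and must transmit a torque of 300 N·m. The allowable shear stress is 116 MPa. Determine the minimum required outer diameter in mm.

24.0 mm

For a hollow shaft with d_i/d_o = 0.455: τ_max = 16T/(π d_o³ (1−k⁴)), so d_o = [16T/(π τ_allow (1−k⁴))]^(1/3) = [16·300.0/(π·1.16×10^8·0.9571)]^(1/3) = 0.02396 m.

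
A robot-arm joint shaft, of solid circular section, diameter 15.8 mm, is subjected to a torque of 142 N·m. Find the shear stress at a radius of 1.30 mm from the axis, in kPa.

J = πd⁴/32 = π(0.0158)⁴/32 = 6.118×10^-9 m⁴.
Shear stress varies linearly with radius: τ = T·r/J = 142.0 × 0.00130 / 6.118×10^-9 = 3.017×10^7 Pa.

30200 kPa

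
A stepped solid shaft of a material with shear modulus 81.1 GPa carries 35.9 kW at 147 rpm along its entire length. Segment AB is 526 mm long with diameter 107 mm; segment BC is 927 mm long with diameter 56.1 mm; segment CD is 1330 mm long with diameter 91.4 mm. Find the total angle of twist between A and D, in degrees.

1.96°

ω = 2π·147/60 = 15.39 rad/s, so T = P/ω = 35.9×10³ / 15.39 = 2332 N·m.
J_AB = π(0.107)⁴/32 = 1.29×10^-5 m⁴; J_BC = π(0.0561)⁴/32 = 9.72×10^-7 m⁴; J_CD = π(0.0914)⁴/32 = 6.85×10^-6 m⁴.
θ = (T/G)·Σ L_i/J_i = (2332/81.1×10⁹)·(0.526/1.29×10^-5 + 0.927/9.72×10^-7 + 1.33/6.85×10^-6) = 0.03417 rad.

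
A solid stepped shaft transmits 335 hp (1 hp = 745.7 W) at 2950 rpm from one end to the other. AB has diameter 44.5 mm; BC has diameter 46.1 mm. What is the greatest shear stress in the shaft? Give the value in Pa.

4.67e7 Pa

ω = 2π·2950/60 = 308.9 rad/s, so T = P/ω = 335×745.7 / 308.9 = 808.6 N·m.
Under the same torque, τ_max = 16T/(πd³) is largest where d is smallest — segment AB (d = 44.5 mm).
τ_max = 16·808.6/(π·(0.0445)³) = 4.674×10^7 Pa.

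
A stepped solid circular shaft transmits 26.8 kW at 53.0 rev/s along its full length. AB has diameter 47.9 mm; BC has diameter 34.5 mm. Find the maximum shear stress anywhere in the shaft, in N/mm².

9.98 N/mm²

ω = 2π·53.0 = 333.0 rad/s, so T = P/ω = 26.8×10³ / 333.0 = 80.48 N·m.
Under the same torque, τ_max = 16T/(πd³) is largest where d is smallest — segment BC (d = 34.5 mm).
τ_max = 16·80.48/(π·(0.0345)³) = 9.981×10^6 Pa.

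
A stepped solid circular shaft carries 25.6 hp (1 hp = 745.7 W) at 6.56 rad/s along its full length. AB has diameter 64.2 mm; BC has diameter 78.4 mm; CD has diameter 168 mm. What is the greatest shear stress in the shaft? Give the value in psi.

ω = 6.56 rad/s, so T = P/ω = 25.6×745.7 / 6.560 = 2910 N·m.
Under the same torque, τ_max = 16T/(πd³) is largest where d is smallest — segment AB (d = 64.2 mm).
τ_max = 16·2910/(π·(0.0642)³) = 5.601×10^7 Pa.

8120 psi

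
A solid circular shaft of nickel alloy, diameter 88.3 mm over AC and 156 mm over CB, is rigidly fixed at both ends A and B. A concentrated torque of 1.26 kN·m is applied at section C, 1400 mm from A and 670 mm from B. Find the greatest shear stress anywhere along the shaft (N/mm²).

1.61 N/mm²

Compatibility: T_A·a/J_AC = T_B·b/J_CB with T_A + T_B = T₀.
J_AC = 5.97×10^-6 m⁴, J_CB = 5.81×10^-5 m⁴, so T_A = T₀·(J_AC/a)/((J_AC/a)+(J_CB/b)) = 59.00 N·m, T_B = 1201 N·m.
τ in each portion: τ_AC = 4.36×10^5 Pa, τ_CB = 1.61×10^6 Pa; maximum is in CB.
τ_max = T_CB·r/J = 1201·0.0780/5.81×10^-5 = 1.611×10^6 Pa.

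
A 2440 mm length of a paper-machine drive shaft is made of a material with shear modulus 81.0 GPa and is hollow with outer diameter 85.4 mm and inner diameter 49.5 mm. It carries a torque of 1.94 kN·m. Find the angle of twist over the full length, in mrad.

12.6 mrad

J = π(d_o⁴ − d_i⁴)/32 = π(0.0854⁴ − 0.0495⁴)/32 = 4.633×10^-6 m⁴.
θ = T·L/(G·J) = 1940 × 2.44 / (81.0×10⁹ × 4.633×10^-6) = 0.01262 rad.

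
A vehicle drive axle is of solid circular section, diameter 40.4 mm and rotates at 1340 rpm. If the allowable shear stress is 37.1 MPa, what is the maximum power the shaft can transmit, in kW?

J = πd⁴/32 = π(0.0404)⁴/32 = 2.615×10^-7 m⁴.
T_max = τ_allow·J/r = 3.71×10^7 × 2.615×10^-7 / 0.0202 = 480.3 N·m.
ω = 2π·1340/60 = 140.3 rad/s, so P_max = T_max·ω = 6.740×10^4 W.

67.4 kW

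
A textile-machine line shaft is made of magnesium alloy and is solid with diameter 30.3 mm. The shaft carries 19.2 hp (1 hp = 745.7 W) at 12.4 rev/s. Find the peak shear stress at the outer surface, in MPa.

ω = 2π·12.4 = 77.91 rad/s, so T = P/ω = 19.2×745.7 / 77.91 = 183.8 N·m.
J = πd⁴/32 = π(0.0303)⁴/32 = 8.275×10^-8 m⁴.
τ_max = T·r/J = 183.8 × 0.0152 / 8.275×10^-8 = 3.364×10^7 Pa.

33.6 MPa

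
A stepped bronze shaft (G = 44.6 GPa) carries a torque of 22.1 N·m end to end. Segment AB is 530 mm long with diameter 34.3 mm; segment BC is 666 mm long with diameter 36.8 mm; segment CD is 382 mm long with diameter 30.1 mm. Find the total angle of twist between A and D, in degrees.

0.350°

J_AB = π(0.0343)⁴/32 = 1.36×10^-7 m⁴; J_BC = π(0.0368)⁴/32 = 1.80×10^-7 m⁴; J_CD = π(0.0301)⁴/32 = 8.06×10^-8 m⁴.
θ = (T/G)·Σ L_i/J_i = (22.10/44.6×10⁹)·(0.530/1.36×10^-7 + 0.666/1.80×10^-7 + 0.382/8.06×10^-8) = 6.114×10^-3 rad.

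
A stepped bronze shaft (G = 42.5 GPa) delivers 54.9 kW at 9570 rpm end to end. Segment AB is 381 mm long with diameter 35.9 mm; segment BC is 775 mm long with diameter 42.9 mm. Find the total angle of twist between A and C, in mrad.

6.02 mrad

ω = 2π·9570/60 = 1002 rad/s, so T = P/ω = 54.9×10³ / 1002 = 54.78 N·m.
J_AB = π(0.0359)⁴/32 = 1.63×10^-7 m⁴; J_BC = π(0.0429)⁴/32 = 3.33×10^-7 m⁴.
θ = (T/G)·Σ L_i/J_i = (54.78/42.5×10⁹)·(0.381/1.63×10^-7 + 0.775/3.33×10^-7) = 6.016×10^-3 rad.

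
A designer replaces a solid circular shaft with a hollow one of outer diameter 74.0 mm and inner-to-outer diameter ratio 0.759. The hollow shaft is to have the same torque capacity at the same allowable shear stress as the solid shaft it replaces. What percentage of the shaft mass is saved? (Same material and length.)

44.5 %

Equal τ_max and T ⇒ the solid shaft needs d_s³ = d_o³(1−k⁴), so d_s = 74.0·(1−0.759⁴)^(1/3) = 64.69 mm.
Area ratio A_h/A_s = d_o²(1−k²)/d_s² = (1−k²)/(1−k⁴)^(2/3) = 0.5547.
Mass saving = 1 − 0.5547 = 44.5 %.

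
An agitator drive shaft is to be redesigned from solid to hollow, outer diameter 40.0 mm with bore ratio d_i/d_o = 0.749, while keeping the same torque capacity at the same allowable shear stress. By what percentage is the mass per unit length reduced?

43.5 %

Equal τ_max and T ⇒ the solid shaft needs d_s³ = d_o³(1−k⁴), so d_s = 40.0·(1−0.749⁴)^(1/3) = 35.27 mm.
Area ratio A_h/A_s = d_o²(1−k²)/d_s² = (1−k²)/(1−k⁴)^(2/3) = 0.5648.
Mass saving = 1 − 0.5648 = 43.5 %.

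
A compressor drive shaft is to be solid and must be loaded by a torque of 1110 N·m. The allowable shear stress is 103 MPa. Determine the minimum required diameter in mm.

For a solid shaft τ_max = 16T/(πd³), so d = (16T/(π τ_allow))^(1/3) = (16·1110/(π·1.03×10^8))^(1/3) = 0.03800 m.

38.0 mm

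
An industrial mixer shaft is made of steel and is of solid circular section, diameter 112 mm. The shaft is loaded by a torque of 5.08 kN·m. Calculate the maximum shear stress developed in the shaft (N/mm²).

J = πd⁴/32 = π(0.112)⁴/32 = 1.545×10^-5 m⁴.
τ_max = T·r/J = 5080 × 0.0560 / 1.545×10^-5 = 1.842×10^7 Pa.

18.4 N/mm²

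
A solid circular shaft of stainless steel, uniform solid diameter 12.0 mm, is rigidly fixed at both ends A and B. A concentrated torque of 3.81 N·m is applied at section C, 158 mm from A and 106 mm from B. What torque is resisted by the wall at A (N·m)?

1.53 N·m

With uniform GJ and both ends fixed, compatibility θ_AC = θ_CB gives T_A·a = T_B·b, together with T_A + T_B = T₀.
T_A = T₀·b/(a+b) = 3.810·106/264.0 = 1.530 N·m; T_B = 2.280 N·m.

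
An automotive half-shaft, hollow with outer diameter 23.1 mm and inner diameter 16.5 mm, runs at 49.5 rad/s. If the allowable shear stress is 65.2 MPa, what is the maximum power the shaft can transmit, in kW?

J = π(d_o⁴ − d_i⁴)/32 = π(0.0231⁴ − 0.0165⁴)/32 = 2.068×10^-8 m⁴.
T_max = τ_allow·J/r = 6.52×10^7 × 2.068×10^-8 / 0.0116 = 116.7 N·m.
ω = 49.5 rad/s, so P_max = T_max·ω = 5778 W.

5.78 kW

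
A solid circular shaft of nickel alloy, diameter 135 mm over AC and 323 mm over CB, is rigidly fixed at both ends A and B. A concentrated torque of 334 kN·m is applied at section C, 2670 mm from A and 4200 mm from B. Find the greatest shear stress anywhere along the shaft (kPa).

48200 kPa

Compatibility: T_A·a/J_AC = T_B·b/J_CB with T_A + T_B = T₀.
J_AC = 3.26×10^-5 m⁴, J_CB = 1.07×10^-3 m⁴, so T_A = T₀·(J_AC/a)/((J_AC/a)+(J_CB/b)) = 15300 N·m, T_B = 318700 N·m.
τ in each portion: τ_AC = 3.17×10^7 Pa, τ_CB = 4.82×10^7 Pa; maximum is in CB.
τ_max = T_CB·r/J = 318700·0.162/1.07×10^-3 = 4.817×10^7 Pa.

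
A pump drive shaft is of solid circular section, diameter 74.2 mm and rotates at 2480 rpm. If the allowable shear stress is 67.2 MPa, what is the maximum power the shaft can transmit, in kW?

J = πd⁴/32 = π(0.0742)⁴/32 = 2.976×10^-6 m⁴.
T_max = τ_allow·J/r = 6.72×10^7 × 2.976×10^-6 / 0.0371 = 5390 N·m.
ω = 2π·2480/60 = 259.7 rad/s, so P_max = T_max·ω = 1.400×10^6 W.

1400 kW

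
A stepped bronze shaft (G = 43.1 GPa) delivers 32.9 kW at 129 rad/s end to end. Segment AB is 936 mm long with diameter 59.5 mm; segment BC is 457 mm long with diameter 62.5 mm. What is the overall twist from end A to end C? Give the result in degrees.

0.361°

ω = 129 rad/s, so T = P/ω = 32.9×10³ / 129.0 = 255.0 N·m.
J_AB = π(0.0595)⁴/32 = 1.23×10^-6 m⁴; J_BC = π(0.0625)⁴/32 = 1.50×10^-6 m⁴.
θ = (T/G)·Σ L_i/J_i = (255.0/43.1×10⁹)·(0.936/1.23×10^-6 + 0.457/1.50×10^-6) = 6.306×10^-3 rad.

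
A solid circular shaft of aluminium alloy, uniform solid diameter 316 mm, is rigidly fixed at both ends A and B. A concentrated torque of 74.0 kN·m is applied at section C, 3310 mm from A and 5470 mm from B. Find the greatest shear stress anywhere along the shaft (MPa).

7.44 MPa

With uniform GJ and both ends fixed, compatibility θ_AC = θ_CB gives T_A·a = T_B·b, together with T_A + T_B = T₀.
T_A = T₀·b/(a+b) = 74000·5470/8780 = 46100 N·m; T_B = 27900 N·m.
τ in each portion: τ_AC = 7.44×10^6 Pa, τ_CB = 4.50×10^6 Pa; maximum is in AC.
τ_max = T_AC·r/J = 46100·0.158/9.79×10^-4 = 7.441×10^6 Pa.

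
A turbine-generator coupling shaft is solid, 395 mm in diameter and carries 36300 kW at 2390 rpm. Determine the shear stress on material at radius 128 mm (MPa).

ω = 2π·2390/60 = 250.3 rad/s, so T = P/ω = 36300×10³ / 250.3 = 145000 N·m.
J = πd⁴/32 = π(0.395)⁴/32 = 2.390×10^-3 m⁴.
Shear stress varies linearly with radius: τ = T·r/J = 145000 × 0.128 / 2.390×10^-3 = 7.768×10^6 Pa.

7.77 MPa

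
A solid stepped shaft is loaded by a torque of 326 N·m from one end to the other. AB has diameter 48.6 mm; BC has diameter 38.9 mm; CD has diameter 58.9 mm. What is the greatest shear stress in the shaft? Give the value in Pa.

Under the same torque, τ_max = 16T/(πd³) is largest where d is smallest — segment BC (d = 38.9 mm).
τ_max = 16·326.0/(π·(0.0389)³) = 2.821×10^7 Pa.

2.82e7 Pa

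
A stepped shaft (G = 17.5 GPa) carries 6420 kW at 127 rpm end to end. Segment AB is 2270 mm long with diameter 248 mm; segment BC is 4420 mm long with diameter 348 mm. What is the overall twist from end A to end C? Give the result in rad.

ω = 2π·127/60 = 13.30 rad/s, so T = P/ω = 6420×10³ / 13.30 = 482700 N·m.
J_AB = π(0.248)⁴/32 = 3.71×10^-4 m⁴; J_BC = π(0.348)⁴/32 = 1.44×10^-3 m⁴.
θ = (T/G)·Σ L_i/J_i = (482700/17.5×10⁹)·(2.27/3.71×10^-4 + 4.42/1.44×10^-3) = 0.2533 rad.

0.253 rad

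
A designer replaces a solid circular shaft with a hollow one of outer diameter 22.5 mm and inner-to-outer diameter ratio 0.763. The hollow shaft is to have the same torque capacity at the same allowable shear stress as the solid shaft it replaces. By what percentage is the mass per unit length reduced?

44.9 %

Equal τ_max and T ⇒ the solid shaft needs d_s³ = d_o³(1−k⁴), so d_s = 22.5·(1−0.763⁴)^(1/3) = 19.60 mm.
Area ratio A_h/A_s = d_o²(1−k²)/d_s² = (1−k²)/(1−k⁴)^(2/3) = 0.5506.
Mass saving = 1 − 0.5506 = 44.9 %.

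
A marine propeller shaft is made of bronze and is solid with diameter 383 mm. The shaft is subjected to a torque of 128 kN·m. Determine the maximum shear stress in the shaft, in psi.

1680 psi

J = πd⁴/32 = π(0.383)⁴/32 = 2.112×10^-3 m⁴.
τ_max = T·r/J = 128000 × 0.192 / 2.112×10^-3 = 1.160×10^7 Pa.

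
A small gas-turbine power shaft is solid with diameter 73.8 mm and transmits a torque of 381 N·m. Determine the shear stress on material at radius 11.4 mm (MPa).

1.49 MPa

J = πd⁴/32 = π(0.0738)⁴/32 = 2.912×10^-6 m⁴.
Shear stress varies linearly with radius: τ = T·r/J = 381.0 × 0.0114 / 2.912×10^-6 = 1.491×10^6 Pa.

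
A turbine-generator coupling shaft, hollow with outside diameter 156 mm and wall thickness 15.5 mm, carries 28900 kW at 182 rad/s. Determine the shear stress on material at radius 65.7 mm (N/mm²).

ω = 182 rad/s, so T = P/ω = 28900×10³ / 182.0 = 158800 N·m.
J = π(d_o⁴ − d_i⁴)/32 = π(0.156⁴ − 0.125⁴)/32 = 3.417×10^-5 m⁴.
Shear stress varies linearly with radius: τ = T·r/J = 158800 × 0.0657 / 3.417×10^-5 = 3.053×10^8 Pa.

305 N/mm²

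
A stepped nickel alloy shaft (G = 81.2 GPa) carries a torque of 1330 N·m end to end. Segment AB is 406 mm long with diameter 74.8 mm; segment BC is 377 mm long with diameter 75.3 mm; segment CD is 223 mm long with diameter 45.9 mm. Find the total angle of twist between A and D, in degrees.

0.716°

J_AB = π(0.0748)⁴/32 = 3.07×10^-6 m⁴; J_BC = π(0.0753)⁴/32 = 3.16×10^-6 m⁴; J_CD = π(0.0459)⁴/32 = 4.36×10^-7 m⁴.
θ = (T/G)·Σ L_i/J_i = (1330/81.2×10⁹)·(0.406/3.07×10^-6 + 0.377/3.16×10^-6 + 0.223/4.36×10^-7) = 0.01250 rad.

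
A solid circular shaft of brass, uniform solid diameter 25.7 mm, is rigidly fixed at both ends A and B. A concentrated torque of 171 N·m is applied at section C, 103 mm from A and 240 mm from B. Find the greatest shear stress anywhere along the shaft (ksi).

5.21 ksi

With uniform GJ and both ends fixed, compatibility θ_AC = θ_CB gives T_A·a = T_B·b, together with T_A + T_B = T₀.
T_A = T₀·b/(a+b) = 171.0·240/343.0 = 119.7 N·m; T_B = 51.35 N·m.
τ in each portion: τ_AC = 3.59×10^7 Pa, τ_CB = 1.54×10^7 Pa; maximum is in AC.
τ_max = T_AC·r/J = 119.7·0.0129/4.28×10^-8 = 3.590×10^7 Pa.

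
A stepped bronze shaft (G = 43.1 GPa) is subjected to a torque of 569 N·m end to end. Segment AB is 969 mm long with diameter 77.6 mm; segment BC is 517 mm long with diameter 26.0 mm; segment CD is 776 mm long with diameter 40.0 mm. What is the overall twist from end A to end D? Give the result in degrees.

11.3°

J_AB = π(0.0776)⁴/32 = 3.56×10^-6 m⁴; J_BC = π(0.0260)⁴/32 = 4.49×10^-8 m⁴; J_CD = π(0.0400)⁴/32 = 2.51×10^-7 m⁴.
θ = (T/G)·Σ L_i/J_i = (569.0/43.1×10⁹)·(0.969/3.56×10^-6 + 0.517/4.49×10^-8 + 0.776/2.51×10^-7) = 0.1965 rad.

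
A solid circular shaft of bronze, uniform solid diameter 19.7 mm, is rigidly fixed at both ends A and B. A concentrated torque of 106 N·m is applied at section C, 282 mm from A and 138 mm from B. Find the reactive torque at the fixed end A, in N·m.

34.8 N·m

With uniform GJ and both ends fixed, compatibility θ_AC = θ_CB gives T_A·a = T_B·b, together with T_A + T_B = T₀.
T_A = T₀·b/(a+b) = 106.0·138/420.0 = 34.83 N·m; T_B = 71.17 N·m.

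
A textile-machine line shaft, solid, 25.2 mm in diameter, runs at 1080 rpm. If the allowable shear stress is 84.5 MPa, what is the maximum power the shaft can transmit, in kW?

J = πd⁴/32 = π(0.0252)⁴/32 = 3.959×10^-8 m⁴.
T_max = τ_allow·J/r = 8.45×10^7 × 3.959×10^-8 / 0.0126 = 265.5 N·m.
ω = 2π·1080/60 = 113.1 rad/s, so P_max = T_max·ω = 3.003×10^4 W.

30.0 kW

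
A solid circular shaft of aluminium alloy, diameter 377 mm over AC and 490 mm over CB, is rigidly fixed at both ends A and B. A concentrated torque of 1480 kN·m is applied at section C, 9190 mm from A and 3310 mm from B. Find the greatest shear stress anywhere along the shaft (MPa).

Compatibility: T_A·a/J_AC = T_B·b/J_CB with T_A + T_B = T₀.
J_AC = 1.98×10^-3 m⁴, J_CB = 5.66×10^-3 m⁴, so T_A = T₀·(J_AC/a)/((J_AC/a)+(J_CB/b)) = 165900 N·m, T_B = 1.314e6 N·m.
τ in each portion: τ_AC = 1.58×10^7 Pa, τ_CB = 5.69×10^7 Pa; maximum is in CB.
τ_max = T_CB·r/J = 1.314e6·0.245/5.66×10^-3 = 5.689×10^7 Pa.

56.9 MPa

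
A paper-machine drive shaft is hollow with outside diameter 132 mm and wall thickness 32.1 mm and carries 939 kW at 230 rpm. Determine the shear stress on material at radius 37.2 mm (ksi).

ω = 2π·230/60 = 24.09 rad/s, so T = P/ω = 939×10³ / 24.09 = 38990 N·m.
J = π(d_o⁴ − d_i⁴)/32 = π(0.132⁴ − 0.0678⁴)/32 = 2.773×10^-5 m⁴.
Shear stress varies linearly with radius: τ = T·r/J = 38990 × 0.0372 / 2.773×10^-5 = 5.230×10^7 Pa.

7.59 ksi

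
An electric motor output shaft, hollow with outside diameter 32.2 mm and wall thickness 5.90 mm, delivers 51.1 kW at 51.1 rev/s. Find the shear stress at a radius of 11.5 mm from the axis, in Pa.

ω = 2π·51.1 = 321.1 rad/s, so T = P/ω = 51.1×10³ / 321.1 = 159.2 N·m.
J = π(d_o⁴ − d_i⁴)/32 = π(0.0322⁴ − 0.0204⁴)/32 = 8.854×10^-8 m⁴.
Shear stress varies linearly with radius: τ = T·r/J = 159.2 × 0.0115 / 8.854×10^-8 = 2.067×10^7 Pa.

2.07e7 Pa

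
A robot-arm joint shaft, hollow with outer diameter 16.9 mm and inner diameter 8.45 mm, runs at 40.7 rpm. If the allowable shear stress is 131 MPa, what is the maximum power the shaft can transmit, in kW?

0.496 kW

J = π(d_o⁴ − d_i⁴)/32 = π(0.0169⁴ − 0.00845⁴)/32 = 7.508×10^-9 m⁴.
T_max = τ_allow·J/r = 1.31×10^8 × 7.508×10^-9 / 0.00845 = 116.4 N·m.
ω = 2π·40.7/60 = 4.262 rad/s, so P_max = T_max·ω = 496.1 W.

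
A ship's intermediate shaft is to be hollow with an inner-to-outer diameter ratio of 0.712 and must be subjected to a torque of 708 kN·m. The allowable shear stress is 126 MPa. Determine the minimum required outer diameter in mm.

338 mm

For a hollow shaft with d_i/d_o = 0.712: τ_max = 16T/(π d_o³ (1−k⁴)), so d_o = [16T/(π τ_allow (1−k⁴))]^(1/3) = [16·708000/(π·1.26×10^8·0.7430)]^(1/3) = 0.3377 m.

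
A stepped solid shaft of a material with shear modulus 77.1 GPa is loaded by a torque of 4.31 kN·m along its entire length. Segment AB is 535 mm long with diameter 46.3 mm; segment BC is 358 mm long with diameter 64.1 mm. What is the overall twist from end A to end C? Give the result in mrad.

J_AB = π(0.0463)⁴/32 = 4.51×10^-7 m⁴; J_BC = π(0.0641)⁴/32 = 1.66×10^-6 m⁴.
θ = (T/G)·Σ L_i/J_i = (4310/77.1×10⁹)·(0.535/4.51×10^-7 + 0.358/1.66×10^-6) = 0.07837 rad.

78.4 mrad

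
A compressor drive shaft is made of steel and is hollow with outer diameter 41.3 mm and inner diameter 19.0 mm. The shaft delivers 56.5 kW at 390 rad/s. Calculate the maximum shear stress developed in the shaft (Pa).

1.10e7 Pa

ω = 390 rad/s, so T = P/ω = 56.5×10³ / 390.0 = 144.9 N·m.
J = π(d_o⁴ − d_i⁴)/32 = π(0.0413⁴ − 0.0190⁴)/32 = 2.728×10^-7 m⁴.
τ_max = T·r/J = 144.9 × 0.0206 / 2.728×10^-7 = 1.096×10^7 Pa.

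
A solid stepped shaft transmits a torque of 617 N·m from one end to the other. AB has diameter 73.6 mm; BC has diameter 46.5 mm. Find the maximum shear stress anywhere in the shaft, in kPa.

31300 kPa

Under the same torque, τ_max = 16T/(πd³) is largest where d is smallest — segment BC (d = 46.5 mm).
τ_max = 16·617.0/(π·(0.0465)³) = 3.125×10^7 Pa.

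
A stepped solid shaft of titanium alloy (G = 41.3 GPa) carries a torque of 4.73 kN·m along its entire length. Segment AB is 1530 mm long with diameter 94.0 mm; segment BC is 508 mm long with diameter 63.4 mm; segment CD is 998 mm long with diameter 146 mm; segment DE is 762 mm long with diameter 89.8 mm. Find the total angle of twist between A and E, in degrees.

4.34°

J_AB = π(0.0940)⁴/32 = 7.66×10^-6 m⁴; J_BC = π(0.0634)⁴/32 = 1.59×10^-6 m⁴; J_CD = π(0.146)⁴/32 = 4.46×10^-5 m⁴; J_DE = π(0.0898)⁴/32 = 6.38×10^-6 m⁴.
θ = (T/G)·Σ L_i/J_i = (4730/41.3×10⁹)·(1.53/7.66×10^-6 + 0.508/1.59×10^-6 + 0.998/4.46×10^-5 + 0.762/6.38×10^-6) = 0.07577 rad.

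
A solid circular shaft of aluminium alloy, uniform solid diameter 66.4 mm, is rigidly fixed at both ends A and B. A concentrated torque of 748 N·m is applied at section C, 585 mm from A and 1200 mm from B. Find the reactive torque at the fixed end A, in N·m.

With uniform GJ and both ends fixed, compatibility θ_AC = θ_CB gives T_A·a = T_B·b, together with T_A + T_B = T₀.
T_A = T₀·b/(a+b) = 748.0·1200/1785 = 502.9 N·m; T_B = 245.1 N·m.

503 N·m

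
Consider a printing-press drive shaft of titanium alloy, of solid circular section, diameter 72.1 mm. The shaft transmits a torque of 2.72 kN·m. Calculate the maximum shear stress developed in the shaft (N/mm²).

J = πd⁴/32 = π(0.0721)⁴/32 = 2.653×10^-6 m⁴.
τ_max = T·r/J = 2720 × 0.0360 / 2.653×10^-6 = 3.696×10^7 Pa.

37.0 N/mm²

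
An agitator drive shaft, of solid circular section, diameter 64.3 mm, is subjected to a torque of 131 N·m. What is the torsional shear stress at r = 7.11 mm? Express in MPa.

J = πd⁴/32 = π(0.0643)⁴/32 = 1.678×10^-6 m⁴.
Shear stress varies linearly with radius: τ = T·r/J = 131.0 × 0.00711 / 1.678×10^-6 = 5.550×10^5 Pa.

0.555 MPa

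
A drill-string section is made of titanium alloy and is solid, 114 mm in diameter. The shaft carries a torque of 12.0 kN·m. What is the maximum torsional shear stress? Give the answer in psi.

J = πd⁴/32 = π(0.114)⁴/32 = 1.658×10^-5 m⁴.
τ_max = T·r/J = 12000 × 0.0570 / 1.658×10^-5 = 4.125×10^7 Pa.

5980 psi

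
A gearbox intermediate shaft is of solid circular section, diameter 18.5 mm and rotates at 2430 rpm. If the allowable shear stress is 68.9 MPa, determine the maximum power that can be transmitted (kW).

21.8 kW

J = πd⁴/32 = π(0.0185)⁴/32 = 1.150×10^-8 m⁴.
T_max = τ_allow·J/r = 6.89×10^7 × 1.150×10^-8 / 0.00925 = 85.66 N·m.
ω = 2π·2430/60 = 254.5 rad/s, so P_max = T_max·ω = 2.180×10^4 W.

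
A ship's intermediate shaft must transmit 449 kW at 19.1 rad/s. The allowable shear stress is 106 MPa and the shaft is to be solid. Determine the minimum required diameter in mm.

ω = 19.1 rad/s, so T = P/ω = 449×10³ / 19.10 = 23510 N·m.
For a solid shaft τ_max = 16T/(πd³), so d = (16T/(π τ_allow))^(1/3) = (16·23510/(π·1.06×10^8))^(1/3) = 0.1041 m.

104 mm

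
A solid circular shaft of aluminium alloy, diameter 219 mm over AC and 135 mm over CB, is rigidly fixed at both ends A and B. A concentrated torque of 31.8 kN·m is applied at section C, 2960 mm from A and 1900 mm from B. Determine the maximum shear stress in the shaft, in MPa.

12.6 MPa

Compatibility: T_A·a/J_AC = T_B·b/J_CB with T_A + T_B = T₀.
J_AC = 2.26×10^-4 m⁴, J_CB = 3.26×10^-5 m⁴, so T_A = T₀·(J_AC/a)/((J_AC/a)+(J_CB/b)) = 25960 N·m, T_B = 5840 N·m.
τ in each portion: τ_AC = 1.26×10^7 Pa, τ_CB = 1.21×10^7 Pa; maximum is in AC.
τ_max = T_AC·r/J = 25960·0.110/2.26×10^-4 = 1.259×10^7 Pa.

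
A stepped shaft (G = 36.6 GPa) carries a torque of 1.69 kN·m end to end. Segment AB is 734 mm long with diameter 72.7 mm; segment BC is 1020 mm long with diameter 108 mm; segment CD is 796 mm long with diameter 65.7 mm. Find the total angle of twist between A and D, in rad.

J_AB = π(0.0727)⁴/32 = 2.74×10^-6 m⁴; J_BC = π(0.108)⁴/32 = 1.34×10^-5 m⁴; J_CD = π(0.0657)⁴/32 = 1.83×10^-6 m⁴.
θ = (T/G)·Σ L_i/J_i = (1690/36.6×10⁹)·(0.734/2.74×10^-6 + 1.02/1.34×10^-5 + 0.796/1.83×10^-6) = 0.03598 rad.

0.0360 rad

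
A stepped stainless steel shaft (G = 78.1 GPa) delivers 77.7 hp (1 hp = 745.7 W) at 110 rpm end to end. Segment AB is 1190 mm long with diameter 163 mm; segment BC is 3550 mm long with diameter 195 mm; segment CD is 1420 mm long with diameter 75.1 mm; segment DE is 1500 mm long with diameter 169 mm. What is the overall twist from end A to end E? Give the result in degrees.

1.90°

ω = 2π·110/60 = 11.52 rad/s, so T = P/ω = 77.7×745.7 / 11.52 = 5030 N·m.
J_AB = π(0.163)⁴/32 = 6.93×10^-5 m⁴; J_BC = π(0.195)⁴/32 = 1.42×10^-4 m⁴; J_CD = π(0.0751)⁴/32 = 3.12×10^-6 m⁴; J_DE = π(0.169)⁴/32 = 8.01×10^-5 m⁴.
θ = (T/G)·Σ L_i/J_i = (5030/78.1×10⁹)·(1.19/6.93×10^-5 + 3.55/1.42×10^-4 + 1.42/3.12×10^-6 + 1.50/8.01×10^-5) = 0.03321 rad.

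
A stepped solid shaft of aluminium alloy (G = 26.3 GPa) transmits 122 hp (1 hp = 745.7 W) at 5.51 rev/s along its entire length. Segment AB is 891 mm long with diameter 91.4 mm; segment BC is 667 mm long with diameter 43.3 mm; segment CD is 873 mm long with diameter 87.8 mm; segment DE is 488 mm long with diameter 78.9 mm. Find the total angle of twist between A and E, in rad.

0.234 rad

ω = 2π·5.51 = 34.62 rad/s, so T = P/ω = 122×745.7 / 34.62 = 2628 N·m.
J_AB = π(0.0914)⁴/32 = 6.85×10^-6 m⁴; J_BC = π(0.0433)⁴/32 = 3.45×10^-7 m⁴; J_CD = π(0.0878)⁴/32 = 5.83×10^-6 m⁴; J_DE = π(0.0789)⁴/32 = 3.80×10^-6 m⁴.
θ = (T/G)·Σ L_i/J_i = (2628/26.3×10⁹)·(0.891/6.85×10^-6 + 0.667/3.45×10^-7 + 0.873/5.83×10^-6 + 0.488/3.80×10^-6) = 0.2339 rad.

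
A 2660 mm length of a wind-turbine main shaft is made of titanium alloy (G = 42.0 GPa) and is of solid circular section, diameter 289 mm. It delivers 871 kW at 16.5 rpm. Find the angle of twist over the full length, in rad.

0.0466 rad

ω = 2π·16.5/60 = 1.728 rad/s, so T = P/ω = 871×10³ / 1.728 = 504100 N·m.
J = πd⁴/32 = π(0.289)⁴/32 = 6.848×10^-4 m⁴.
θ = T·L/(G·J) = 504100 × 2.66 / (42.0×10⁹ × 6.848×10^-4) = 0.04662 rad.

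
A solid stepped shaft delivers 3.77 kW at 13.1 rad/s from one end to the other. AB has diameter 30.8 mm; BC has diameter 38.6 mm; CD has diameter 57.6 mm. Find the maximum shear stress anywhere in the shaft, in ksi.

ω = 13.1 rad/s, so T = P/ω = 3.77×10³ / 13.10 = 287.8 N·m.
Under the same torque, τ_max = 16T/(πd³) is largest where d is smallest — segment AB (d = 30.8 mm).
τ_max = 16·287.8/(π·(0.0308)³) = 5.016×10^7 Pa.

7.28 ksi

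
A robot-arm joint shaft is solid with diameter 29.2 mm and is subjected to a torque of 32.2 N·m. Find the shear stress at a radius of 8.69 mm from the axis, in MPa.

3.92 MPa

J = πd⁴/32 = π(0.0292)⁴/32 = 7.137×10^-8 m⁴.
Shear stress varies linearly with radius: τ = T·r/J = 32.20 × 0.00869 / 7.137×10^-8 = 3.921×10^6 Pa.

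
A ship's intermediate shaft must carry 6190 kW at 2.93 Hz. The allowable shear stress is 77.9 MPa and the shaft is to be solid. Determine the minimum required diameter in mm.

280 mm

ω = 2π·2.93 = 18.41 rad/s, so T = P/ω = 6190×10³ / 18.41 = 336200 N·m.
For a solid shaft τ_max = 16T/(πd³), so d = (16T/(π τ_allow))^(1/3) = (16·336200/(π·7.79×10^7))^(1/3) = 0.2801 m.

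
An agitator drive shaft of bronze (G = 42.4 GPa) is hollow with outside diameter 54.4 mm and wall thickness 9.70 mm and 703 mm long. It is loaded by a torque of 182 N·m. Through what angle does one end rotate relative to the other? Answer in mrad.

4.24 mrad

J = π(d_o⁴ − d_i⁴)/32 = π(0.0544⁴ − 0.0350⁴)/32 = 7.125×10^-7 m⁴.
θ = T·L/(G·J) = 182.0 × 0.703 / (42.4×10⁹ × 7.125×10^-7) = 4.235×10^-3 rad.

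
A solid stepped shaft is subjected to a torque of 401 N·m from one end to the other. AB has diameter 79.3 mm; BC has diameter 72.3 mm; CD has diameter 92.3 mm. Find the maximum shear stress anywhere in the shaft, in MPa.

Under the same torque, τ_max = 16T/(πd³) is largest where d is smallest — segment BC (d = 72.3 mm).
τ_max = 16·401.0/(π·(0.0723)³) = 5.404×10^6 Pa.

5.40 MPa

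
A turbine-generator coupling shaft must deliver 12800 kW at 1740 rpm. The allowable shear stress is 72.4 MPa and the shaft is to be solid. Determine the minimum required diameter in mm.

ω = 2π·1740/60 = 182.2 rad/s, so T = P/ω = 12800×10³ / 182.2 = 70250 N·m.
For a solid shaft τ_max = 16T/(πd³), so d = (16T/(π τ_allow))^(1/3) = (16·70250/(π·7.24×10^7))^(1/3) = 0.1703 m.

170 mm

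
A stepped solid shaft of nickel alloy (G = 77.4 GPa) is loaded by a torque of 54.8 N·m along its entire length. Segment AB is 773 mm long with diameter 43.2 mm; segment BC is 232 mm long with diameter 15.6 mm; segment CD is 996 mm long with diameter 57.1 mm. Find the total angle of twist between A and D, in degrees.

J_AB = π(0.0432)⁴/32 = 3.42×10^-7 m⁴; J_BC = π(0.0156)⁴/32 = 5.81×10^-9 m⁴; J_CD = π(0.0571)⁴/32 = 1.04×10^-6 m⁴.
θ = (T/G)·Σ L_i/J_i = (54.80/77.4×10⁹)·(0.773/3.42×10^-7 + 0.232/5.81×10^-9 + 0.996/1.04×10^-6) = 0.03053 rad.

1.75°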